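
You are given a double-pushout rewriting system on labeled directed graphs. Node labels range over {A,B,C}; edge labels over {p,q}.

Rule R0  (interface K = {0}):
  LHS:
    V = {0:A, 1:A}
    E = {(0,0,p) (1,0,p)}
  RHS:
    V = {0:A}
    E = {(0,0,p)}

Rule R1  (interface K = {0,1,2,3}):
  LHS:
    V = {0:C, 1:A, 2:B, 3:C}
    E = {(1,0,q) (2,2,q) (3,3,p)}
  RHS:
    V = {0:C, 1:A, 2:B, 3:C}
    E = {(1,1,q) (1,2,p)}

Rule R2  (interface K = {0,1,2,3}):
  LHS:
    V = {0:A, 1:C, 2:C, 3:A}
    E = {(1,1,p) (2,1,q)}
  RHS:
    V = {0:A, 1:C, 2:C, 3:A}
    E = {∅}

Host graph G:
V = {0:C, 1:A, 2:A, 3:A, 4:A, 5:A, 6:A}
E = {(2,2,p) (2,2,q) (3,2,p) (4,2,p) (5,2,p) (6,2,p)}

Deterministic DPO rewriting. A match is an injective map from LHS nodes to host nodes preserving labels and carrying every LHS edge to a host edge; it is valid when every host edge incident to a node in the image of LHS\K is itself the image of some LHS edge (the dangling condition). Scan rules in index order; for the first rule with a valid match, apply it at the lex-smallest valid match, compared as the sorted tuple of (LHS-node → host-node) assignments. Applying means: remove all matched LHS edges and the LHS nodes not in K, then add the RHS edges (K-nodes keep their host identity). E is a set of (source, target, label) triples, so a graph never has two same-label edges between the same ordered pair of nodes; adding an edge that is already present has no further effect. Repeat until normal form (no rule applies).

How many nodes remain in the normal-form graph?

[0] host  ⇒  7 nodes, 6 edges  {2-p->2 2-q->2 3-p->2 4-p->2 5-p->2 6-p->2}
[1] R0 @ {0↦2, 1↦3}  ⇒  6 nodes, 5 edges  {2-p->2 2-q->2 4-p->2 5-p->2 6-p->2}
[2] R0 @ {0↦2, 1↦4}  ⇒  5 nodes, 4 edges  {2-p->2 2-q->2 5-p->2 6-p->2}
[3] R0 @ {0↦2, 1↦5}  ⇒  4 nodes, 3 edges  {2-p->2 2-q->2 6-p->2}
[4] R0 @ {0↦2, 1↦6}  ⇒  3 nodes, 2 edges  {2-p->2 2-q->2}
normal form: no rule applies after step 4
NF nodes: {0:C, 1:A, 2:A}

Answer: 3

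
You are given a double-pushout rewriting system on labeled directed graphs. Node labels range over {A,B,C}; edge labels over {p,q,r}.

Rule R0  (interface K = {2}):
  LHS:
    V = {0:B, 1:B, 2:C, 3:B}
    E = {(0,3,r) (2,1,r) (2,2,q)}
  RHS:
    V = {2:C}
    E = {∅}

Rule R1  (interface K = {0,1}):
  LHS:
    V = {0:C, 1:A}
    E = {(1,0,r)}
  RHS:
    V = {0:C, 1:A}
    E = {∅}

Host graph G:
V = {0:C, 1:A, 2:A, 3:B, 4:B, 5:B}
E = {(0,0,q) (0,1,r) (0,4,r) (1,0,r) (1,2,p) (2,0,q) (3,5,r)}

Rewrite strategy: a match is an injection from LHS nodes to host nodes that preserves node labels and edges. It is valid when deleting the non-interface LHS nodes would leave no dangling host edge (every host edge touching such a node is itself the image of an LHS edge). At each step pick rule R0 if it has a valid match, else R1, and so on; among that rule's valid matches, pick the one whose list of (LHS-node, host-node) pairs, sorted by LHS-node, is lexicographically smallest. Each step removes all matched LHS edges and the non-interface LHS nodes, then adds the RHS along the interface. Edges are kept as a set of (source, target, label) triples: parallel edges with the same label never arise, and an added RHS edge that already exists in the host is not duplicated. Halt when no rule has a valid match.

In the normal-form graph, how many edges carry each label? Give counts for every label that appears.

[0] host  ⇒  6 nodes, 7 edges  {0-q->0 0-r->1 0-r->4 1-r->0 1-p->2 2-q->0 3-r->5}
[1] R0 @ {0↦3, 1↦4, 2↦0, 3↦5}  ⇒  3 nodes, 4 edges  {0-r->1 1-r->0 1-p->2 2-q->0}
[2] R1 @ {0↦0, 1↦1}  ⇒  3 nodes, 3 edges  {0-r->1 1-p->2 2-q->0}
final graph: no rule applies after step 2
NF edges: [(0, 1, 'r'), (1, 2, 'p'), (2, 0, 'q')]

Answer: p:1 q:1 r:1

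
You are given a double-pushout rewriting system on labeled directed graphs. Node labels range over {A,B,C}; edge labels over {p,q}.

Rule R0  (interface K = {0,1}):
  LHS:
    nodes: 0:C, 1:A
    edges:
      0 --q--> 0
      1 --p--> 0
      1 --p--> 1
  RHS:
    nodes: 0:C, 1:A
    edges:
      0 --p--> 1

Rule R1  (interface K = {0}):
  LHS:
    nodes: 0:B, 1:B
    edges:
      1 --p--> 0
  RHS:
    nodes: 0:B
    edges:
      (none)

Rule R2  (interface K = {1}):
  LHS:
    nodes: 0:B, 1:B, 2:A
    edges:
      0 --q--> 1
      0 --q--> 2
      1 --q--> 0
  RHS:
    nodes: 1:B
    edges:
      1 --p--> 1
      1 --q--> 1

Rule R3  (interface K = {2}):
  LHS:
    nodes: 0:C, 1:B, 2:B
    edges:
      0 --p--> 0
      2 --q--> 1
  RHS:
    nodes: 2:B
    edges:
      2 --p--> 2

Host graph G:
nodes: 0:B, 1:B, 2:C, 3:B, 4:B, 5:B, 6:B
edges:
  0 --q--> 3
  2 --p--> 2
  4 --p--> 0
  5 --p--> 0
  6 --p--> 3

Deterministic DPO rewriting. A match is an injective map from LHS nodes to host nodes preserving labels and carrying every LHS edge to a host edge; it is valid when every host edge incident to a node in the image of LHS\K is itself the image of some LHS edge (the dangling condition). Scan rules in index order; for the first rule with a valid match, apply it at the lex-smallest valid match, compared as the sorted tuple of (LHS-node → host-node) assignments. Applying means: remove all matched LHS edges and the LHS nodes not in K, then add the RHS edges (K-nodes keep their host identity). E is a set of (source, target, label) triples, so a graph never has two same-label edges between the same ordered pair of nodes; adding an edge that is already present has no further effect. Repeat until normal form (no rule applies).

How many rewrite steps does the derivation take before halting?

[0] host  ⇒  7 nodes, 5 edges  {0-q->3 2-p->2 4-p->0 5-p->0 6-p->3}
[1] R1 @ {0↦0, 1↦4}  ⇒  6 nodes, 4 edges  {0-q->3 2-p->2 5-p->0 6-p->3}
[2] R1 @ {0↦0, 1↦5}  ⇒  5 nodes, 3 edges  {0-q->3 2-p->2 6-p->3}
[3] R1 @ {0↦3, 1↦6}  ⇒  4 nodes, 2 edges  {0-q->3 2-p->2}
[4] R3 @ {0↦2, 1↦3, 2↦0}  ⇒  2 nodes, 1 edges  {0-p->0}
normal form: no rule applies after step 4

Answer: 4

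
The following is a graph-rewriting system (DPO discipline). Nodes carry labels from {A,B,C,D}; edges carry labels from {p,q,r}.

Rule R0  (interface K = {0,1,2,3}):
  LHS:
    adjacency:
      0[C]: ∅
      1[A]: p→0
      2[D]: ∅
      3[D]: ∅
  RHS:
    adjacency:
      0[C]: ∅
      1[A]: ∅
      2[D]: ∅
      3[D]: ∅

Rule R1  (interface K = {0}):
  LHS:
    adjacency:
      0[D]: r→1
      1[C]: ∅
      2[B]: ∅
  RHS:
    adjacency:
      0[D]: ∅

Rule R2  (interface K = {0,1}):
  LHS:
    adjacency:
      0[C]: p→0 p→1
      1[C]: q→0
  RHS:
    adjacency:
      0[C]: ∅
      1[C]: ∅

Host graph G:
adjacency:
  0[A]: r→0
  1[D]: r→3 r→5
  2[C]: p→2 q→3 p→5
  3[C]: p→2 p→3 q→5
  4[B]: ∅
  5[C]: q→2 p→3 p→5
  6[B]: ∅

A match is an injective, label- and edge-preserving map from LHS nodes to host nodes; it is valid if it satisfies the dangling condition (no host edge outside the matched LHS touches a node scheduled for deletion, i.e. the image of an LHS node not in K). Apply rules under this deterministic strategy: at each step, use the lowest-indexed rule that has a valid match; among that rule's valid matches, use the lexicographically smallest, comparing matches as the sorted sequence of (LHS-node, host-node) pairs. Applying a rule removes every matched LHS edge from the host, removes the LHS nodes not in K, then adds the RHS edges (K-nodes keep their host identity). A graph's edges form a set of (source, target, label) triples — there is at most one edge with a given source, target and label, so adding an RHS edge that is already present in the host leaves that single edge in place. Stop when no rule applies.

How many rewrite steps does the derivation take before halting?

Answer: 5

Rewrite trace:
start.  V:7 E:12  edges: 0-r->0 1-r->3 1-r->5 2-p->2 2-q->3 2-p->5 3-p->2 3-p->3 3-q->5 5-q->2 5-p->3 5-p->5
1. fire R2 via {0↦2, 1↦5}  →  V:7 E:9  edges: 0-r->0 1-r->3 1-r->5 2-q->3 3-p->2 3-p->3 3-q->5 5-p->3 5-p->5
2. fire R2 via {0↦3, 1↦2}  →  V:7 E:6  edges: 0-r->0 1-r->3 1-r->5 3-q->5 5-p->3 5-p->5
3. fire R2 via {0↦5, 1↦3}  →  V:7 E:3  edges: 0-r->0 1-r->3 1-r->5
4. fire R1 via {0↦1, 1↦3, 2↦4}  →  V:5 E:2  edges: 0-r->0 1-r->5
5. fire R1 via {0↦1, 1↦5, 2↦6}  →  V:3 E:1  edges: 0-r->0
normal form: no rule applies after step 5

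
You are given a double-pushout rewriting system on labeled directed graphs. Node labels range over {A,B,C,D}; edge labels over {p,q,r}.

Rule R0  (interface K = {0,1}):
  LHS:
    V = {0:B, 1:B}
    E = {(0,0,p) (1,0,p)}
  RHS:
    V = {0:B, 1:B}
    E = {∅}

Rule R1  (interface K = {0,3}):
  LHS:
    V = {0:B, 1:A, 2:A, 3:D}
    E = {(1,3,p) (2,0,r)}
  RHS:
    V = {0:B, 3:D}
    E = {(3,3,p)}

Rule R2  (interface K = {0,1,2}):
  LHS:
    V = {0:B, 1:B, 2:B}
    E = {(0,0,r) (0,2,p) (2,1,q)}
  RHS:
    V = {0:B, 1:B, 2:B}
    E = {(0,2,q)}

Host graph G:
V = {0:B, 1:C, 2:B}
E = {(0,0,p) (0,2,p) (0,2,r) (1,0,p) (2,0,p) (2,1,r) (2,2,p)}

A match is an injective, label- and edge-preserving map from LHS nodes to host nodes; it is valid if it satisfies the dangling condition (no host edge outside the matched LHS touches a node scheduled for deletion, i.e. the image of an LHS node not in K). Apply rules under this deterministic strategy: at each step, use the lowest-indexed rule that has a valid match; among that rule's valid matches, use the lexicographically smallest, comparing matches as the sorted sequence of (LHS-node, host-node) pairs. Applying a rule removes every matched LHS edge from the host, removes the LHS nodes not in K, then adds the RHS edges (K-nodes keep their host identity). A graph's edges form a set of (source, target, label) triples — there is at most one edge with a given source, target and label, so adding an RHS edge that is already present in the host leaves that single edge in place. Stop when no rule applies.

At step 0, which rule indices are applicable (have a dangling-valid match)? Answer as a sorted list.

Answer: [R0]

Rewrite trace:
R0: 2 valid matches — {0↦0, 1↦2}, {0↦2, 1↦0}
R1: no valid match — LHS pattern not found
R2: no valid match — LHS pattern not found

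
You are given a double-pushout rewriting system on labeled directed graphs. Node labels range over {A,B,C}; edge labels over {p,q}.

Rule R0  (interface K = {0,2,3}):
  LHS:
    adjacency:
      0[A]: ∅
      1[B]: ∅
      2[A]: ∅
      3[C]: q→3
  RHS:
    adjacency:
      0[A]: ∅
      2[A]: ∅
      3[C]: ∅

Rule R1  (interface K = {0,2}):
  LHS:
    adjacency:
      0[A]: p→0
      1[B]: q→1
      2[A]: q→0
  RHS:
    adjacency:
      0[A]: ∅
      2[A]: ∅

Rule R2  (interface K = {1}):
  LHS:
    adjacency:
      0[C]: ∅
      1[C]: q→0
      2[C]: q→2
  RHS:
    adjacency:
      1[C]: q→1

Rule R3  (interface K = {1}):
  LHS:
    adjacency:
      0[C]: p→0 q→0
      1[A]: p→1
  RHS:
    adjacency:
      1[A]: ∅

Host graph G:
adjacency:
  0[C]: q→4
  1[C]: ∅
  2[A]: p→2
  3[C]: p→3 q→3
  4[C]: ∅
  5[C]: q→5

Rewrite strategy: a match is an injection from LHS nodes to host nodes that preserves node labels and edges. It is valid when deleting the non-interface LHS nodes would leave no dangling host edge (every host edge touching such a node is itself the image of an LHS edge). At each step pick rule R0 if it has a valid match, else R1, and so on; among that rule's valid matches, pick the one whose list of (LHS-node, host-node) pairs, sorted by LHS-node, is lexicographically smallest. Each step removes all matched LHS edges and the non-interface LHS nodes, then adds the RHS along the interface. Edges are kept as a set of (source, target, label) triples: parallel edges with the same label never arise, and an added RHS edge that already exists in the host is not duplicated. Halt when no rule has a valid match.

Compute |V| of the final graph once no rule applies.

[0] host  ⇒  6 nodes, 5 edges  {0-q->4 2-p->2 3-p->3 3-q->3 5-q->5}
[1] R2 @ {0↦4, 1↦0, 2↦5}  ⇒  4 nodes, 4 edges  {0-q->0 2-p->2 3-p->3 3-q->3}
[2] R3 @ {0↦3, 1↦2}  ⇒  3 nodes, 1 edges  {0-q->0}
final graph: no rule applies after step 2
NF nodes: {0:C, 1:C, 2:A}

Answer: 3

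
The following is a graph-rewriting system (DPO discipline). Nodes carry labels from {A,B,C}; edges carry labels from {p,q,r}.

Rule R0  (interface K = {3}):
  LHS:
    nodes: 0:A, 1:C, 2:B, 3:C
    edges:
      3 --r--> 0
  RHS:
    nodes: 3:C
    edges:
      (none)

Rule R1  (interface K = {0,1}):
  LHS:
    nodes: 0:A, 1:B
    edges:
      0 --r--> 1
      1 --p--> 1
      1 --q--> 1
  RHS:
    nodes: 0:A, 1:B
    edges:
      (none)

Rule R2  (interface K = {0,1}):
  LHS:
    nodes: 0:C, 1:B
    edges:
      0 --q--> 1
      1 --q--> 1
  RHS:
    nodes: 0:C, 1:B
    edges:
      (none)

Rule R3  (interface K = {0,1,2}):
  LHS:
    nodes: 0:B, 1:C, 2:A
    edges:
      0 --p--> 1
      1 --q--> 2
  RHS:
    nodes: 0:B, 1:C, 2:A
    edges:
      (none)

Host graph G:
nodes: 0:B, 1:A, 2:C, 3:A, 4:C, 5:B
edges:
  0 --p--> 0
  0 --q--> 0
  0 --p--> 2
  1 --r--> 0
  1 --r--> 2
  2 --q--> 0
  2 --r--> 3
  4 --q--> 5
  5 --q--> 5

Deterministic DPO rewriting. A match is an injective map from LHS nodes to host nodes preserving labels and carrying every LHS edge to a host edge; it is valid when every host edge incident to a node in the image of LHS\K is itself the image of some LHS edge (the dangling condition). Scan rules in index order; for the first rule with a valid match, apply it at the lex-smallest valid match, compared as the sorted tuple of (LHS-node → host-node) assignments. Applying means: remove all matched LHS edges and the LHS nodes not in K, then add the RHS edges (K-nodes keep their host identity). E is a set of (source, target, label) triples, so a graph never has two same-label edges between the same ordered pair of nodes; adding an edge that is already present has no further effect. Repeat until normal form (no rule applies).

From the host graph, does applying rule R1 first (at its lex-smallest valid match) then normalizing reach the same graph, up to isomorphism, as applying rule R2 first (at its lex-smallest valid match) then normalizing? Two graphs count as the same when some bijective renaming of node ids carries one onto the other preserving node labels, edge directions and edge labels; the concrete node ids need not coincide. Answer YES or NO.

branch R1-first: apply at {0↦1, 1↦0} → |E|=6, then 2 more step(s) → NF |V|=3 |E|=3 V={0:B, 1:A, 2:C} E=0-p->2 1-r->2 2-q->0
branch R2-first: apply at {0↦2, 1↦0} → |E|=7, then 2 more step(s) → NF |V|=3 |E|=4 V={0:B, 1:A, 2:C} E=0-p->0 0-p->2 1-r->0 1-r->2
graphs not isomorphic

Answer: NO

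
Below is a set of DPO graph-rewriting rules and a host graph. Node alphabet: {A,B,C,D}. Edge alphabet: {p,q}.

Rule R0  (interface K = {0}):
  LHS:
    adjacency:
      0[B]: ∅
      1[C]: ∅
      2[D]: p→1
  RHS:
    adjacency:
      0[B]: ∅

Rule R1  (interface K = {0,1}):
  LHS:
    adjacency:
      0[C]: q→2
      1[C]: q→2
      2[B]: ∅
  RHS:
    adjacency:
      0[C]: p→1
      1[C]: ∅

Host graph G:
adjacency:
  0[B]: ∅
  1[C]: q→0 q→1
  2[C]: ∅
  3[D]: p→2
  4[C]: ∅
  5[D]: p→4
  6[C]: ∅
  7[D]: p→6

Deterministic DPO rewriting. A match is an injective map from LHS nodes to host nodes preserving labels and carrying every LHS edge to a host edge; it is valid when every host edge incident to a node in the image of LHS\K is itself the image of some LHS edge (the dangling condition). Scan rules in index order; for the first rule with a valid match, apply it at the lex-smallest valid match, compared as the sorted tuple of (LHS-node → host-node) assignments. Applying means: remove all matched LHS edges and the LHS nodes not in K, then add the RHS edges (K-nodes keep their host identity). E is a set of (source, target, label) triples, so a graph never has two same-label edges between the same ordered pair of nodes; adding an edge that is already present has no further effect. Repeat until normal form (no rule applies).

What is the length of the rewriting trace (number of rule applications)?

initial: |V|=8 |E|=5  E = 1-q->0 1-q->1 3-p->2 5-p->4 7-p->6
step 1: apply R0 at {0↦0, 1↦2, 2↦3}  → |V|=6 |E|=4  E = 1-q->0 1-q->1 5-p->4 7-p->6
step 2: apply R0 at {0↦0, 1↦4, 2↦5}  → |V|=4 |E|=3  E = 1-q->0 1-q->1 7-p->6
step 3: apply R0 at {0↦0, 1↦6, 2↦7}  → |V|=2 |E|=2  E = 1-q->0 1-q->1
halt: no rule applies after step 3

Answer: 3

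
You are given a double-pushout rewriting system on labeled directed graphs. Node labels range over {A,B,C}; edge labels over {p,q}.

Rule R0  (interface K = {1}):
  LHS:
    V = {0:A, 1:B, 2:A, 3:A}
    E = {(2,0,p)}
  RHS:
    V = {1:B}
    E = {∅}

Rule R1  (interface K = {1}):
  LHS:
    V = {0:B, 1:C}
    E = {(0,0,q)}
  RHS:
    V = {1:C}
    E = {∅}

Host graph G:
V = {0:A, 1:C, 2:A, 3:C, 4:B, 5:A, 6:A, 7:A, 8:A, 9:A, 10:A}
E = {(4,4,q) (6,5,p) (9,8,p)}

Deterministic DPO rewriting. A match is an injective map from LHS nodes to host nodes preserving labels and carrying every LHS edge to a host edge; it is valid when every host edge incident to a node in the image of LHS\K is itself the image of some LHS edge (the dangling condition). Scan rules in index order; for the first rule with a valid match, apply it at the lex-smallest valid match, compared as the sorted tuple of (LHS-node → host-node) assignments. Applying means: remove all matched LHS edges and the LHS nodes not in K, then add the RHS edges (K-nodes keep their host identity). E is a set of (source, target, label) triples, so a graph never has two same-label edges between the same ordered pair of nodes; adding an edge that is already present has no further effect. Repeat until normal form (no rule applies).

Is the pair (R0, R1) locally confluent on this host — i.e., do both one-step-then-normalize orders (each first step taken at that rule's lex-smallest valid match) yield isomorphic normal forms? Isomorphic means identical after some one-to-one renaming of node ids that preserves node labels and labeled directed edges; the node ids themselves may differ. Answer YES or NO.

branch R0-first: apply at {0↦5, 1↦4, 2↦6, 3↦0} → |E|=2, then 2 more step(s) → NF |V|=4 |E|=0 V={1:C, 3:C, 7:A, 10:A} E=∅
branch R1-first: apply at {0↦4, 1↦1} → |E|=2, then 0 more step(s) → NF |V|=10 |E|=2 V={0:A, 1:C, 2:A, 3:C, 5:A, 6:A, 7:A, 8:A, 9:A, 10:A} E=6-p->5 9-p->8
graphs not isomorphic

Answer: NO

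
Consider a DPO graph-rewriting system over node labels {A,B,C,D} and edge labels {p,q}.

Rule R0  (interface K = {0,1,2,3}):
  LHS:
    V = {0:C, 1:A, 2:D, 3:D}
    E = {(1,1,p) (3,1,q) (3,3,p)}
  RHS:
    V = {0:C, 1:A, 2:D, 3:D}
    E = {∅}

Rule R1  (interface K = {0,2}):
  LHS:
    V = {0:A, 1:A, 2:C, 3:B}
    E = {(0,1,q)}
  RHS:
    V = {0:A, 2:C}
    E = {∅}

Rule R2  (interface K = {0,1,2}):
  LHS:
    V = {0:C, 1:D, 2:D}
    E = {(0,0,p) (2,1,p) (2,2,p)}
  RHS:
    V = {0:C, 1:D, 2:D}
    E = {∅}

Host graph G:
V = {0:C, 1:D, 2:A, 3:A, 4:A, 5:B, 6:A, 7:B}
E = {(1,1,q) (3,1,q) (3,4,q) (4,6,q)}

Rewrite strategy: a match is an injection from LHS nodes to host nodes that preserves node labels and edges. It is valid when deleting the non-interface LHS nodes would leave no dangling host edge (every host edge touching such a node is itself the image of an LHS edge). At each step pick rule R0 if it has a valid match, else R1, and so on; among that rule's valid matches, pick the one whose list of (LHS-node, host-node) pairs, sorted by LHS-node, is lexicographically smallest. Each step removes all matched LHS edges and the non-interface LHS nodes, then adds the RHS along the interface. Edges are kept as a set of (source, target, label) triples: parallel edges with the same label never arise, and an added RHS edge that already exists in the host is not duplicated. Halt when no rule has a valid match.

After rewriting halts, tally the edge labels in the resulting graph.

start.  V:8 E:4  edges: 1-q->1 3-q->1 3-q->4 4-q->6
1. fire R1 via {0↦4, 1↦6, 2↦0, 3↦5}  →  V:6 E:3  edges: 1-q->1 3-q->1 3-q->4
2. fire R1 via {0↦3, 1↦4, 2↦0, 3↦7}  →  V:4 E:2  edges: 1-q->1 3-q->1
normal form: no rule applies after step 2
NF edges: [(1, 1, 'q'), (3, 1, 'q')]

Answer: q:2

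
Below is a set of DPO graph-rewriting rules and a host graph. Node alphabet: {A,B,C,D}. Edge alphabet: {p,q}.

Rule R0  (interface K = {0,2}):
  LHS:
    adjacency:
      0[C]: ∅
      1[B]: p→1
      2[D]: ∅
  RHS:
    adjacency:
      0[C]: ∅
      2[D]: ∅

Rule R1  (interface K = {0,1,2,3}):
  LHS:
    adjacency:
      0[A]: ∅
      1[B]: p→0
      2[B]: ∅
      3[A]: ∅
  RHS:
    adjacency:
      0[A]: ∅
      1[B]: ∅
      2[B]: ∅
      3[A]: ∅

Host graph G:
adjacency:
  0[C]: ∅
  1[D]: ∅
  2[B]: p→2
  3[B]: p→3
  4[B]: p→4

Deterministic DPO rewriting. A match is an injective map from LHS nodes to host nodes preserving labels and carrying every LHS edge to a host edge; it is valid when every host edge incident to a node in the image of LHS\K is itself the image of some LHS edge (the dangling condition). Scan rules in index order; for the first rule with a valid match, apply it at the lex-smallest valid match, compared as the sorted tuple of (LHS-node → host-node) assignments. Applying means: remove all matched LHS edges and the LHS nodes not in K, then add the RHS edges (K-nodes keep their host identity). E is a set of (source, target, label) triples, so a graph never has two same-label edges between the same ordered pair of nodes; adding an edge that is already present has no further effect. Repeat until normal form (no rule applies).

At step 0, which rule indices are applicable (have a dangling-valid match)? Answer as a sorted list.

Answer: [R0]

Rewrite trace:
R0: 3 valid matches — {0↦0, 1↦2, 2↦1}, {0↦0, 1↦3, 2↦1}, {0↦0, 1↦4, 2↦1}
R1: no valid match — LHS pattern not found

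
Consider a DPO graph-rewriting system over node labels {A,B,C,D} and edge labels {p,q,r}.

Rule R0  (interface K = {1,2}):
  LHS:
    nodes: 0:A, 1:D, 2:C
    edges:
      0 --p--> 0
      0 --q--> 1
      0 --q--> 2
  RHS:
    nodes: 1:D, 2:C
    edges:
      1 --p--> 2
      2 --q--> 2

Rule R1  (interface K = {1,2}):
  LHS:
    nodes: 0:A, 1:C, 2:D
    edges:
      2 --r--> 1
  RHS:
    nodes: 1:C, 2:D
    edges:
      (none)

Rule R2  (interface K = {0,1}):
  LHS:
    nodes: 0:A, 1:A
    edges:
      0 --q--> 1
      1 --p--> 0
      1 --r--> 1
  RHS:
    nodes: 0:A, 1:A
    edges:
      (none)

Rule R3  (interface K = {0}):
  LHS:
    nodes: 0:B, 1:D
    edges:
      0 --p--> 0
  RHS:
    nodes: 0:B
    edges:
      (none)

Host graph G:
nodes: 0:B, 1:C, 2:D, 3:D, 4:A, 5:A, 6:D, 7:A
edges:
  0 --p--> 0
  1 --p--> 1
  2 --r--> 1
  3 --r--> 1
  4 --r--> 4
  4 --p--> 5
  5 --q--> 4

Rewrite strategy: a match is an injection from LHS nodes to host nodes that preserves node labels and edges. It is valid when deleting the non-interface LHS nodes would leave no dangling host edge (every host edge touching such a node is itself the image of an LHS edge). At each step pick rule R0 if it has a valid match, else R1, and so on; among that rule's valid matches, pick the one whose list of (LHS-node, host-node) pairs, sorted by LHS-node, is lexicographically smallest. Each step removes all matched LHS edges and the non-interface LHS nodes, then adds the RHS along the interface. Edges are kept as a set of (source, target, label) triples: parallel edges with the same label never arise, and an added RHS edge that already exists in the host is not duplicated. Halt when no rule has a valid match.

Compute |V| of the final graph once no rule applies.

Answer: 5

Steps:
[0] host  ⇒  8 nodes, 7 edges  {0-p->0 1-p->1 2-r->1 3-r->1 4-r->4 4-p->5 5-q->4}
[1] R1 @ {0↦7, 1↦1, 2↦2}  ⇒  7 nodes, 6 edges  {0-p->0 1-p->1 3-r->1 4-r->4 4-p->5 5-q->4}
[2] R2 @ {0↦5, 1↦4}  ⇒  7 nodes, 3 edges  {0-p->0 1-p->1 3-r->1}
[3] R1 @ {0↦4, 1↦1, 2↦3}  ⇒  6 nodes, 2 edges  {0-p->0 1-p->1}
[4] R3 @ {0↦0, 1↦2}  ⇒  5 nodes, 1 edges  {1-p->1}
normal form: no rule applies after step 4
NF nodes: {0:B, 1:C, 3:D, 5:A, 6:D}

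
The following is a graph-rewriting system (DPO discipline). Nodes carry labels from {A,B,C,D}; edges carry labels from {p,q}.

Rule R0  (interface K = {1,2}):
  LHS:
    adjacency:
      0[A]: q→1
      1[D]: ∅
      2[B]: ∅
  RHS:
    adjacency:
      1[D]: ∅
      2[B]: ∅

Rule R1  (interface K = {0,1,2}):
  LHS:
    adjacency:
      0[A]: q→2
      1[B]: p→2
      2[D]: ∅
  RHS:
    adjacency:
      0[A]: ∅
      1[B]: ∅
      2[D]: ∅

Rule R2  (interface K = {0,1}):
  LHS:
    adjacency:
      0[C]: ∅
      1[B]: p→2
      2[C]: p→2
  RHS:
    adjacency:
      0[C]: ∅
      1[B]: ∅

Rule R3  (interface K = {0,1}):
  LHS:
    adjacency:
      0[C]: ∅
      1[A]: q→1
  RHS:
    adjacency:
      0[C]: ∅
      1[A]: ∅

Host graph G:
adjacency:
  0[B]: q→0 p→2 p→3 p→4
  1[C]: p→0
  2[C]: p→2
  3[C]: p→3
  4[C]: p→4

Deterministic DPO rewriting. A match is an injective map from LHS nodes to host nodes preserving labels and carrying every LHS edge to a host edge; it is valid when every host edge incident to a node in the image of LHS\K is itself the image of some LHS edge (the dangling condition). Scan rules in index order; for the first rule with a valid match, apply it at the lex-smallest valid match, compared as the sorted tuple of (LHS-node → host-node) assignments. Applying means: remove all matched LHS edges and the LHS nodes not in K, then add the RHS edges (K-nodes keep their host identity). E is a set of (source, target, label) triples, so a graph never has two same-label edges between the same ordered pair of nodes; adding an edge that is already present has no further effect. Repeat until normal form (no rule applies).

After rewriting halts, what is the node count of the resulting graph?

Answer: 2

Rewrite trace:
initial: |V|=5 |E|=8  E = 0-q->0 0-p->2 0-p->3 0-p->4 1-p->0 2-p->2 3-p->3 4-p->4
step 1: apply R2 at {0↦1, 1↦0, 2↦2}  → |V|=4 |E|=6  E = 0-q->0 0-p->3 0-p->4 1-p->0 3-p->3 4-p->4
step 2: apply R2 at {0↦1, 1↦0, 2↦3}  → |V|=3 |E|=4  E = 0-q->0 0-p->4 1-p->0 4-p->4
step 3: apply R2 at {0↦1, 1↦0, 2↦4}  → |V|=2 |E|=2  E = 0-q->0 1-p->0
halt: no rule applies after step 3
NF nodes: {0:B, 1:C}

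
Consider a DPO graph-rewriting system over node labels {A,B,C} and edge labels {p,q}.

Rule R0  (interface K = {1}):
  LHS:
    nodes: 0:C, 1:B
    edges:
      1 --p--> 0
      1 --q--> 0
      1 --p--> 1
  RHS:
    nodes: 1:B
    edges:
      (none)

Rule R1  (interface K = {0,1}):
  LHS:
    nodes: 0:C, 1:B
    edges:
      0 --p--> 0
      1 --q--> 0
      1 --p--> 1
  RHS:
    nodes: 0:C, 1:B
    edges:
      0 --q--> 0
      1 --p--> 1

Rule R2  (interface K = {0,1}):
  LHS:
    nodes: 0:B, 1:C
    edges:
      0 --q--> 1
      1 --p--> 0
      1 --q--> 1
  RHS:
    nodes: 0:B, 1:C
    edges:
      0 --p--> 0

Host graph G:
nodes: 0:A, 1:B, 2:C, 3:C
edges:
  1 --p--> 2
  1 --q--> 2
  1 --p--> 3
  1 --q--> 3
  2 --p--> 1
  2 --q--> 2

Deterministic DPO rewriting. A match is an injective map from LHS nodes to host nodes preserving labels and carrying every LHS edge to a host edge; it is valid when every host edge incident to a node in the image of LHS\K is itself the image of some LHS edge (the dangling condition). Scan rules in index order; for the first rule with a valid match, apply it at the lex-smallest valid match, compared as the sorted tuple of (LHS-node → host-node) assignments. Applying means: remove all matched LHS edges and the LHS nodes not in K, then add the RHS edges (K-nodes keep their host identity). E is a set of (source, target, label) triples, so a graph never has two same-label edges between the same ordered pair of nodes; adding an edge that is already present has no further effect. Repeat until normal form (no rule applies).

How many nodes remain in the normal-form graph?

Answer: 3

Rewrite trace:
[0] host  ⇒  4 nodes, 6 edges  {1-p->2 1-q->2 1-p->3 1-q->3 2-p->1 2-q->2}
[1] R2 @ {0↦1, 1↦2}  ⇒  4 nodes, 4 edges  {1-p->1 1-p->2 1-p->3 1-q->3}
[2] R0 @ {0↦3, 1↦1}  ⇒  3 nodes, 1 edges  {1-p->2}
final graph: no rule applies after step 2
NF nodes: {0:A, 1:B, 2:C}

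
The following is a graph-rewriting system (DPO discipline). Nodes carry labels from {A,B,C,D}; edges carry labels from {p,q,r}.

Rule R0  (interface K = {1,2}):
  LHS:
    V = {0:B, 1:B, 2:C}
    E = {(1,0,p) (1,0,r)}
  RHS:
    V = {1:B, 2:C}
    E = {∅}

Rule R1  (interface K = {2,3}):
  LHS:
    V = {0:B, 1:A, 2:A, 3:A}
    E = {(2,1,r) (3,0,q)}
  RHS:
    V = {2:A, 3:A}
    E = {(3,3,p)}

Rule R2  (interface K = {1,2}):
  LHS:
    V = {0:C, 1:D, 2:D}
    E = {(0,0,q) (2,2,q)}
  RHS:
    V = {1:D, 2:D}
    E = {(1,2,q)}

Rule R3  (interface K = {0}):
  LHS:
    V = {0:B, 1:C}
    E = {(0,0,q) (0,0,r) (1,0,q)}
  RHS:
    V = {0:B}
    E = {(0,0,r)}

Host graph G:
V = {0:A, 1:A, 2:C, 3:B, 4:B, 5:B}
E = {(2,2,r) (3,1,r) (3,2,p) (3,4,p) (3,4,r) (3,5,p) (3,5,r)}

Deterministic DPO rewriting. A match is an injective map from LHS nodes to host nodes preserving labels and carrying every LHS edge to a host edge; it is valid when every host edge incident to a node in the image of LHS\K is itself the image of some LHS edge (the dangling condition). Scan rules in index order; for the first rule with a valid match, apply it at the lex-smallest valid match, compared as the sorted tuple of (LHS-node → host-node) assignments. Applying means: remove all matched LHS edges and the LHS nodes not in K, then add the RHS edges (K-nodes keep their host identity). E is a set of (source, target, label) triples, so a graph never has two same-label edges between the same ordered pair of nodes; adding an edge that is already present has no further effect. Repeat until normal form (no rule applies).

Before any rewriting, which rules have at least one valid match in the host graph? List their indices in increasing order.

Answer: [R0]

Steps:
R0: 2 valid matches — {0↦4, 1↦3, 2↦2}, {0↦5, 1↦3, 2↦2}
R1: no valid match — LHS pattern not found
R2: no valid match — LHS pattern not found
R3: no valid match — LHS pattern not found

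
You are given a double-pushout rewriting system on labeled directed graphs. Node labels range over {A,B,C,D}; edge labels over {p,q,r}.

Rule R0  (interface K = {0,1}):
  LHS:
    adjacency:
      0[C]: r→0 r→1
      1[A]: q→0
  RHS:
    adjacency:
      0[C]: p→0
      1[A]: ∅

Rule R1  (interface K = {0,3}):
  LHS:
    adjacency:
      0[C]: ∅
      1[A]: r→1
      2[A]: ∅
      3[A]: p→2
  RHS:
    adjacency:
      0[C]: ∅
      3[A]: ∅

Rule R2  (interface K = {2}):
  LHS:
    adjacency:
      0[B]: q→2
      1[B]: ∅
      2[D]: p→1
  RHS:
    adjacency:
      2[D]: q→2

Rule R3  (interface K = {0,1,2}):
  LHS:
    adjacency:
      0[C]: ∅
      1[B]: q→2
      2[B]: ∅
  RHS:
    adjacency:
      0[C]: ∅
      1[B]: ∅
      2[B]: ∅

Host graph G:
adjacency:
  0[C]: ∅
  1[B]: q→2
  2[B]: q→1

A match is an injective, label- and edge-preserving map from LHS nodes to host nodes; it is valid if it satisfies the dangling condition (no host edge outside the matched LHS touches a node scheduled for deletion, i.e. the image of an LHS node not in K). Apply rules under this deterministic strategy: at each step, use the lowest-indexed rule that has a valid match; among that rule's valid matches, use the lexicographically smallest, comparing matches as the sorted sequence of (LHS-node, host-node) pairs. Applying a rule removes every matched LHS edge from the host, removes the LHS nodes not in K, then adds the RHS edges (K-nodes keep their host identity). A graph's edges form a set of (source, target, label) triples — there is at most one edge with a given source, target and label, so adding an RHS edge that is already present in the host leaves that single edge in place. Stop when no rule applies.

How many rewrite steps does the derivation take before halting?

Answer: 2

Derivation:
initial: |V|=3 |E|=2  E = 1-q->2 2-q->1
step 1: apply R3 at {0↦0, 1↦1, 2↦2}  → |V|=3 |E|=1  E = 2-q->1
step 2: apply R3 at {0↦0, 1↦2, 2↦1}  → |V|=3 |E|=0  E = ∅
final graph: no rule applies after step 2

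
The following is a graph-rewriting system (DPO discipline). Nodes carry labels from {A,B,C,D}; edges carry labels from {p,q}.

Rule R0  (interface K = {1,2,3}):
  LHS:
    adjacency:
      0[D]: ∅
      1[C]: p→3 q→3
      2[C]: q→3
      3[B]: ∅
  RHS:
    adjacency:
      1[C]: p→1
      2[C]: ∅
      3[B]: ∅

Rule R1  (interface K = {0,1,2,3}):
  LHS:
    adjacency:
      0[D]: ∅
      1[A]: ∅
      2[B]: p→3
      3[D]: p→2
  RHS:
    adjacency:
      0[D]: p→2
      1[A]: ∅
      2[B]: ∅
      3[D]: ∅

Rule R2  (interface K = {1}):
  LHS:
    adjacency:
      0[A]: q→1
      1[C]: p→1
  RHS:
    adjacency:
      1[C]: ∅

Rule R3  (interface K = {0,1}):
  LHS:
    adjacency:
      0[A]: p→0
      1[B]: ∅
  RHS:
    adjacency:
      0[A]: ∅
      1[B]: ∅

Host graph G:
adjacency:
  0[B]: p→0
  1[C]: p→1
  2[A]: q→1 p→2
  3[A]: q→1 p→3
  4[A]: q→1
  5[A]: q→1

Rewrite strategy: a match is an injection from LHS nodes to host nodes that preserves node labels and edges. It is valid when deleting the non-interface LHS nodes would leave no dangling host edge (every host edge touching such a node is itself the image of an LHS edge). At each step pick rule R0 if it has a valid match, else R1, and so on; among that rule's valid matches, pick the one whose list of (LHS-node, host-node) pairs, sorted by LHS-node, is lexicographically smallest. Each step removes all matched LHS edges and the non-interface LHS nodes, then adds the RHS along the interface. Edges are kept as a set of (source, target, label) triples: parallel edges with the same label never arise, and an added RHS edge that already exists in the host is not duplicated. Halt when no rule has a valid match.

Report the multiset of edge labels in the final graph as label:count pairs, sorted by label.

[0] host  ⇒  6 nodes, 8 edges  {0-p->0 1-p->1 2-q->1 2-p->2 3-q->1 3-p->3 4-q->1 5-q->1}
[1] R2 @ {0↦4, 1↦1}  ⇒  5 nodes, 6 edges  {0-p->0 2-q->1 2-p->2 3-q->1 3-p->3 5-q->1}
[2] R3 @ {0↦2, 1↦0}  ⇒  5 nodes, 5 edges  {0-p->0 2-q->1 3-q->1 3-p->3 5-q->1}
[3] R3 @ {0↦3, 1↦0}  ⇒  5 nodes, 4 edges  {0-p->0 2-q->1 3-q->1 5-q->1}
normal form: no rule applies after step 3
NF edges: [(0, 0, 'p'), (2, 1, 'q'), (3, 1, 'q'), (5, 1, 'q')]

Answer: p:1 q:3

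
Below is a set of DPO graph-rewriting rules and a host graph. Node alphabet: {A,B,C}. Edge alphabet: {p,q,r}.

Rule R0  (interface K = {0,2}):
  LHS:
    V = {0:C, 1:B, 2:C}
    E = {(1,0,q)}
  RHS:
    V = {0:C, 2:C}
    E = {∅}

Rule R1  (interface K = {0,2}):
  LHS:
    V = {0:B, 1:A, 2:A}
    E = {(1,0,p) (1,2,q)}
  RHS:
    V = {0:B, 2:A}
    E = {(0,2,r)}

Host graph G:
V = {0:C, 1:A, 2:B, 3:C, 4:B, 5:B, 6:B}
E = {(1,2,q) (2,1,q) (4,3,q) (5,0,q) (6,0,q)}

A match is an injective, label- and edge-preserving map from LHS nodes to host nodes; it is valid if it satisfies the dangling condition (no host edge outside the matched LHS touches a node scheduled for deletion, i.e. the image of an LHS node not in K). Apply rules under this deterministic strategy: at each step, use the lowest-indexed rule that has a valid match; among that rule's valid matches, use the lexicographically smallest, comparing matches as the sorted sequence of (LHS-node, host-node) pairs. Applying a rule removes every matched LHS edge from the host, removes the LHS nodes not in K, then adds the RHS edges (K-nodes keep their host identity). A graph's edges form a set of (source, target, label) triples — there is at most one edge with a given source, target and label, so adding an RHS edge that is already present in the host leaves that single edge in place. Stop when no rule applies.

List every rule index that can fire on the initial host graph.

Answer: [R0]

Derivation:
R0: 3 valid matches — {0↦0, 1↦5, 2↦3}, {0↦0, 1↦6, 2↦3}, {0↦3, 1↦4, 2↦0}
R1: no valid match — LHS pattern not found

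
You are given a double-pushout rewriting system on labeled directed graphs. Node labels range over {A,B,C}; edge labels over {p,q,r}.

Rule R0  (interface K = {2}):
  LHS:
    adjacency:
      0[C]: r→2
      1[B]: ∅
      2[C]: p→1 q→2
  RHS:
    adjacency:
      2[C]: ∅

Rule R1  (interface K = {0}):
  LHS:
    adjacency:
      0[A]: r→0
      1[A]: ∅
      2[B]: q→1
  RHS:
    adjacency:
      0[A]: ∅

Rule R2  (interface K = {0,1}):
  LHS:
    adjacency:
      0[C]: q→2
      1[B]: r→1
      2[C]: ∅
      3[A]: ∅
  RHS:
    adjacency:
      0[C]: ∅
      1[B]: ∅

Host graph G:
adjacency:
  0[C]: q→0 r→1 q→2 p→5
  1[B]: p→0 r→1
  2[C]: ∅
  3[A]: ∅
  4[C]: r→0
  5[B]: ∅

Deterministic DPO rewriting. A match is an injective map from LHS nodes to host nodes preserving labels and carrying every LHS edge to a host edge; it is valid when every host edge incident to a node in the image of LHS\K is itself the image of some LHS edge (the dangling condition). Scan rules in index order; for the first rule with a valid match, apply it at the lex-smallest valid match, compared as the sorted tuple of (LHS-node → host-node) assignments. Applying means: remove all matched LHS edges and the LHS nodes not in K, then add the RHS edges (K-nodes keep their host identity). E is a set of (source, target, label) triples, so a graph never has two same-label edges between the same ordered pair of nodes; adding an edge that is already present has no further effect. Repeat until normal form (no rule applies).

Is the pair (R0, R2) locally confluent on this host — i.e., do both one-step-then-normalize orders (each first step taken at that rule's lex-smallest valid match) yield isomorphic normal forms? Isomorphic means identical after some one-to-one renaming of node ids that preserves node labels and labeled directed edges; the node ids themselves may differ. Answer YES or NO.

branch R0-first: apply at {0↦4, 1↦5, 2↦0} → |E|=4, then 1 more step(s) → NF |V|=2 |E|=2 V={0:C, 1:B} E=0-r->1 1-p->0
branch R2-first: apply at {0↦0, 1↦1, 2↦2, 3↦3} → |E|=5, then 1 more step(s) → NF |V|=2 |E|=2 V={0:C, 1:B} E=0-r->1 1-p->0
graphs isomorphic (equal up to label-preserving node renaming)

Answer: YES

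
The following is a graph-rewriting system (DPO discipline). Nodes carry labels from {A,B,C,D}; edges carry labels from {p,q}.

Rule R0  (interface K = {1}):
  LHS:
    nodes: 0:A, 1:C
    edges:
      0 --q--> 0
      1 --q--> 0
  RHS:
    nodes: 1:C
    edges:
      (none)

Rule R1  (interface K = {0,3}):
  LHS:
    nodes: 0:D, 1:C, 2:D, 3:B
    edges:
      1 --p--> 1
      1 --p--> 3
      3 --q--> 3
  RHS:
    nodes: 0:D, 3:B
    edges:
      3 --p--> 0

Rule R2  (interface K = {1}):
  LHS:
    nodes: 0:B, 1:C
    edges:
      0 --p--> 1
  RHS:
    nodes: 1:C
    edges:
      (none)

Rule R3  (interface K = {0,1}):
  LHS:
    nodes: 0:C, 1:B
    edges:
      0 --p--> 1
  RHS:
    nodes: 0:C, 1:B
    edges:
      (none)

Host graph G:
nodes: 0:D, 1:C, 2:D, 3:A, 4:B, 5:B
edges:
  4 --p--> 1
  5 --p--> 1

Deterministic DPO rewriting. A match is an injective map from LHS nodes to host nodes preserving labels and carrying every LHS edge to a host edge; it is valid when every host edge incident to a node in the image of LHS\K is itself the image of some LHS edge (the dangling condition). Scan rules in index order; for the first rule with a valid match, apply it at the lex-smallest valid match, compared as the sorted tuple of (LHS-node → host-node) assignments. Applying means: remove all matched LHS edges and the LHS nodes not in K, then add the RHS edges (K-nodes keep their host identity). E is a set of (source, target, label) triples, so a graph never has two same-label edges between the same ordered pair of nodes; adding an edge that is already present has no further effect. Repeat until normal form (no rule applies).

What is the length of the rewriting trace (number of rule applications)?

[0] host  ⇒  6 nodes, 2 edges  {4-p->1 5-p->1}
[1] R2 @ {0↦4, 1↦1}  ⇒  5 nodes, 1 edges  {5-p->1}
[2] R2 @ {0↦5, 1↦1}  ⇒  4 nodes, 0 edges  {∅}
halt: no rule applies after step 2

Answer: 2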